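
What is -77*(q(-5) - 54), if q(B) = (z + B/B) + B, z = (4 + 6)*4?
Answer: 1386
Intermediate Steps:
z = 40 (z = 10*4 = 40)
q(B) = 41 + B (q(B) = (40 + B/B) + B = (40 + 1) + B = 41 + B)
-77*(q(-5) - 54) = -77*((41 - 5) - 54) = -77*(36 - 54) = -77*(-18) = 1386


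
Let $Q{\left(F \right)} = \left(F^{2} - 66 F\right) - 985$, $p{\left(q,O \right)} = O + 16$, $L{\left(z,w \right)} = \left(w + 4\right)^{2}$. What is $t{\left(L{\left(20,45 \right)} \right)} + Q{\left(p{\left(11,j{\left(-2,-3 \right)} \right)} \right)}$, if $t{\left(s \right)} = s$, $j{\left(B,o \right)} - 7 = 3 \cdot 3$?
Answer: $328$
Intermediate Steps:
$L{\left(z,w \right)} = \left(4 + w\right)^{2}$
$j{\left(B,o \right)} = 16$ ($j{\left(B,o \right)} = 7 + 3 \cdot 3 = 7 + 9 = 16$)
$p{\left(q,O \right)} = 16 + O$
$Q{\left(F \right)} = -985 + F^{2} - 66 F$
$t{\left(L{\left(20,45 \right)} \right)} + Q{\left(p{\left(11,j{\left(-2,-3 \right)} \right)} \right)} = \left(4 + 45\right)^{2} - \left(985 - \left(16 + 16\right)^{2} + 66 \left(16 + 16\right)\right) = 49^{2} - \left(3097 - 1024\right) = 2401 - 2073 = 328$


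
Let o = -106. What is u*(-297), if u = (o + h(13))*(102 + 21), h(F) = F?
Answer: 3397383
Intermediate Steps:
u = -11439 (u = (-106 + 13)*(102 + 21) = -93*123 = -11439)
u*(-297) = -11439*(-297) = 3397383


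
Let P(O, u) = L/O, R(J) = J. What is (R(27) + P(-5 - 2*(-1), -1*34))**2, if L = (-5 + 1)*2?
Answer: 7921/9 ≈ 880.11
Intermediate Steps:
L = -8 (L = -4*2 = -8)
P(O, u) = -8/O
(R(27) + P(-5 - 2*(-1), -1*34))**2 = (27 - 8/(-5 - 2*(-1)))**2 = (27 - 8/(-5 + 2))**2 = (27 - 8/(-3))**2 = (27 - 8*(-1/3))**2 = (27 + 8/3)**2 = (89/3)**2 = 7921/9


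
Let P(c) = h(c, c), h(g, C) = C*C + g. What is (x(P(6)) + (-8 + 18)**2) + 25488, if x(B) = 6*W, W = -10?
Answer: 25528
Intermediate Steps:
h(g, C) = g + C**2 (h(g, C) = C**2 + g = g + C**2)
P(c) = c + c**2
x(B) = -60 (x(B) = 6*(-10) = -60)
(x(P(6)) + (-8 + 18)**2) + 25488 = (-60 + (-8 + 18)**2) + 25488 = (-60 + 10**2) + 25488 = (-60 + 100) + 25488 = 40 + 25488 = 25528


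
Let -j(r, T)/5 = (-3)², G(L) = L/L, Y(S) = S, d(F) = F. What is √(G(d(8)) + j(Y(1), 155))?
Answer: 2*I*√11 ≈ 6.6332*I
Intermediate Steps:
G(L) = 1
j(r, T) = -45 (j(r, T) = -5*(-3)² = -5*9 = -45)
√(G(d(8)) + j(Y(1), 155)) = √(1 - 45) = √(-44) = 2*I*√11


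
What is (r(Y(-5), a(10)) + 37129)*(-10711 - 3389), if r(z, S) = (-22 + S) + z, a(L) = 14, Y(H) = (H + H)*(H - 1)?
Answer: -524252100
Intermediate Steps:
Y(H) = 2*H*(-1 + H) (Y(H) = (2*H)*(-1 + H) = 2*H*(-1 + H))
r(z, S) = -22 + S + z
(r(Y(-5), a(10)) + 37129)*(-10711 - 3389) = ((-22 + 14 + 2*(-5)*(-1 - 5)) + 37129)*(-10711 - 3389) = ((-22 + 14 + 2*(-5)*(-6)) + 37129)*(-14100) = ((-22 + 14 + 60) + 37129)*(-14100) = (52 + 37129)*(-14100) = 37181*(-14100) = -524252100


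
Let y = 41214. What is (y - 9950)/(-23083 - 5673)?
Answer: -7816/7189 ≈ -1.0872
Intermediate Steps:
(y - 9950)/(-23083 - 5673) = (41214 - 9950)/(-23083 - 5673) = 31264/(-28756) = 31264*(-1/28756) = -7816/7189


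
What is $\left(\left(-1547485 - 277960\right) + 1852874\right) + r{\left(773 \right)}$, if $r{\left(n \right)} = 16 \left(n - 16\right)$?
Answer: $39541$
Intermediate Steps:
$r{\left(n \right)} = -256 + 16 n$ ($r{\left(n \right)} = 16 \left(-16 + n\right) = -256 + 16 n$)
$\left(\left(-1547485 - 277960\right) + 1852874\right) + r{\left(773 \right)} = \left(\left(-1547485 - 277960\right) + 1852874\right) + \left(-256 + 16 \cdot 773\right) = \left(\left(-1547485 - 277960\right) + 1852874\right) + \left(-256 + 12368\right) = \left(-1825445 + 1852874\right) + 12112 = 27429 + 12112 = 39541$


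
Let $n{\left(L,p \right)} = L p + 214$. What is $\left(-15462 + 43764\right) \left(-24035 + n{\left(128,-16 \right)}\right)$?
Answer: $-732144438$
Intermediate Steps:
$n{\left(L,p \right)} = 214 + L p$
$\left(-15462 + 43764\right) \left(-24035 + n{\left(128,-16 \right)}\right) = \left(-15462 + 43764\right) \left(-24035 + \left(214 + 128 \left(-16\right)\right)\right) = 28302 \left(-24035 + \left(214 - 2048\right)\right) = 28302 \left(-24035 - 1834\right) = 28302 \left(-25869\right) = -732144438$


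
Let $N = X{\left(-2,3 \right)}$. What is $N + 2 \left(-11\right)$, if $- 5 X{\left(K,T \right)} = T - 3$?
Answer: $-22$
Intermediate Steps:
$X{\left(K,T \right)} = \frac{3}{5} - \frac{T}{5}$ ($X{\left(K,T \right)} = - \frac{T - 3}{5} = - \frac{-3 + T}{5} = \frac{3}{5} - \frac{T}{5}$)
$N = 0$ ($N = \frac{3}{5} - \frac{3}{5} = 0$)
$N + 2 \left(-11\right) = 0 + 2 \left(-11\right) = 0 - 22 = -22$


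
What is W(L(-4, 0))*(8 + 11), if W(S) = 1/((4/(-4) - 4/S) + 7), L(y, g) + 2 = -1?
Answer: 57/22 ≈ 2.5909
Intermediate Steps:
L(y, g) = -3 (L(y, g) = -2 - 1 = -3)
W(S) = 1/(6 - 4/S) (W(S) = 1/((4*(-1/4) - 4/S) + 7) = 1/((-1 - 4/S) + 7) = 1/(6 - 4/S))
W(L(-4, 0))*(8 + 11) = ((1/2)*(-3)/(-2 + 3*(-3)))*(8 + 11) = ((1/2)*(-3)/(-2 - 9))*19 = ((1/2)*(-3)/(-11))*19 = ((1/2)*(-3)*(-1/11))*19 = (3/22)*19 = 57/22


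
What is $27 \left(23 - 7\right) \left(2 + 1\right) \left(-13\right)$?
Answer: $-16848$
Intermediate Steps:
$27 \left(23 - 7\right) \left(2 + 1\right) \left(-13\right) = 27 \left(23 - 7\right) 3 \left(-13\right) = 27 \cdot 16 \cdot 3 \left(-13\right) = 27 \cdot 48 \left(-13\right) = 1296 \left(-13\right) = -16848$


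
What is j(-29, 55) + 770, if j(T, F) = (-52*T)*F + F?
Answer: 83765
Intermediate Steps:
j(T, F) = F - 52*F*T (j(T, F) = -52*F*T + F = F - 52*F*T)
j(-29, 55) + 770 = 55*(1 - 52*(-29)) + 770 = 55*(1 + 1508) + 770 = 55*1509 + 770 = 82995 + 770 = 83765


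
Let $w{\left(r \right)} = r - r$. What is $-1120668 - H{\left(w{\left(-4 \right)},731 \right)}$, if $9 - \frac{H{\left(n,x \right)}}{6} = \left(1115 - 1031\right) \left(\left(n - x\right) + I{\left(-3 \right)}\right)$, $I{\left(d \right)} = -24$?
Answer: $-1501242$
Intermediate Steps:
$w{\left(r \right)} = 0$
$H{\left(n,x \right)} = 12150 - 504 n + 504 x$ ($H{\left(n,x \right)} = 54 - 6 \left(1115 - 1031\right) \left(\left(n - x\right) - 24\right) = 54 - 6 \cdot 84 \left(-24 + n - x\right) = 54 - 6 \left(-2016 - 84 x + 84 n\right) = 54 + \left(12096 - 504 n + 504 x\right) = 12150 - 504 n + 504 x$)
$-1120668 - H{\left(w{\left(-4 \right)},731 \right)} = -1120668 - \left(12150 - 0 + 504 \cdot 731\right) = -1120668 - \left(12150 + 0 + 368424\right) = -1120668 - 380574 = -1501242$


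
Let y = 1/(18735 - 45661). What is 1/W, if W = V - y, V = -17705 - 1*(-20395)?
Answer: 26926/72430941 ≈ 0.00037175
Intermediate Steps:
V = 2690 (V = -17705 + 20395 = 2690)
y = -1/26926 (y = 1/(-26926) = -1/26926 ≈ -3.7139e-5)
W = 72430941/26926 (W = 2690 - 1*(-1/26926) = 2690 + 1/26926 = 72430941/26926 ≈ 2690.0)
1/W = 1/(72430941/26926) = 26926/72430941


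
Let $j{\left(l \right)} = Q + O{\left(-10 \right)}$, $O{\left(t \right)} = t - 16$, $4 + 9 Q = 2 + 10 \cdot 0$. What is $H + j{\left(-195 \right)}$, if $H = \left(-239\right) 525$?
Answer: $- \frac{1129511}{9} \approx -1.255 \cdot 10^{5}$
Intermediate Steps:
$Q = - \frac{2}{9}$ ($Q = - \frac{4}{9} + \frac{2 + 10 \cdot 0}{9} = - \frac{4}{9} + \frac{2 + 0}{9} = - \frac{4}{9} + \frac{1}{9} \cdot 2 = - \frac{4}{9} + \frac{2}{9} = - \frac{2}{9} \approx -0.22222$)
$H = -125475$
$O{\left(t \right)} = -16 + t$
$j{\left(l \right)} = - \frac{236}{9}$ ($j{\left(l \right)} = - \frac{2}{9} - 26 = - \frac{236}{9}$)
$H + j{\left(-195 \right)} = -125475 - \frac{236}{9} = - \frac{1129511}{9}$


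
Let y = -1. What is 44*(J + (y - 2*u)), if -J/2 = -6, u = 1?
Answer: 396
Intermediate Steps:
J = 12 (J = -2*(-6) = 12)
44*(J + (y - 2*u)) = 44*(12 + (-1 - 2*1)) = 44*(12 + (-1 - 2)) = 44*(12 - 3) = 44*9 = 396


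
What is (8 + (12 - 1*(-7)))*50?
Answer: 1350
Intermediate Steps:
(8 + (12 - 1*(-7)))*50 = (8 + (12 + 7))*50 = (8 + 19)*50 = 27*50 = 1350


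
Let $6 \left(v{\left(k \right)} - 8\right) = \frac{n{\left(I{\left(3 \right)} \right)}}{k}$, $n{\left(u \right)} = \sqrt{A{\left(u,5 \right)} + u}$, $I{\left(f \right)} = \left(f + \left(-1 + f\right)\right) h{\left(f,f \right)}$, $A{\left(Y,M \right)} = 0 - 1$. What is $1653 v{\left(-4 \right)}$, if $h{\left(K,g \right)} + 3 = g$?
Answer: $13224 - \frac{551 i}{8} \approx 13224.0 - 68.875 i$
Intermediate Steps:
$h{\left(K,g \right)} = -3 + g$
$A{\left(Y,M \right)} = -1$ ($A{\left(Y,M \right)} = 0 - 1 = -1$)
$I{\left(f \right)} = \left(-1 + 2 f\right) \left(-3 + f\right)$ ($I{\left(f \right)} = \left(f + \left(-1 + f\right)\right) \left(-3 + f\right) = \left(-1 + 2 f\right) \left(-3 + f\right)$)
$n{\left(u \right)} = \sqrt{-1 + u}$
$v{\left(k \right)} = 8 + \frac{i}{6 k}$ ($v{\left(k \right)} = 8 + \frac{\sqrt{-1 + \left(-1 + 2 \cdot 3\right) \left(-3 + 3\right)} \frac{1}{k}}{6} = 8 + \frac{\sqrt{-1 + \left(-1 + 6\right) 0} \frac{1}{k}}{6} = 8 + \frac{\sqrt{-1 + 5 \cdot 0} \frac{1}{k}}{6} = 8 + \frac{\sqrt{-1 + 0} \frac{1}{k}}{6} = 8 + \frac{\sqrt{-1} \frac{1}{k}}{6} = 8 + \frac{i \frac{1}{k}}{6} = 8 + \frac{i}{6 k}$)
$1653 v{\left(-4 \right)} = 1653 \left(8 + \frac{i}{6 \left(-4\right)}\right) = 1653 \left(8 + \frac{1}{6} i \left(- \frac{1}{4}\right)\right) = 1653 \left(8 - \frac{i}{24}\right) = 13224 - \frac{551 i}{8}$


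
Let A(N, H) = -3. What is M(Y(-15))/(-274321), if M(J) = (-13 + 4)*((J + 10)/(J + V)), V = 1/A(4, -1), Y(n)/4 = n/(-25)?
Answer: 54/274321 ≈ 0.00019685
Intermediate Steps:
Y(n) = -4*n/25 (Y(n) = 4*(n/(-25)) = 4*(n*(-1/25)) = 4*(-n/25) = -4*n/25)
V = -1/3 (V = 1/(-3) = -1/3 ≈ -0.33333)
M(J) = -9*(10 + J)/(-1/3 + J) (M(J) = (-13 + 4)*((J + 10)/(J - 1/3)) = -9*(10 + J)/(-1/3 + J))
M(Y(-15))/(-274321) = (27*(-10 - (-4)*(-15)/25)/(-1 + 3*(-4/25*(-15))))/(-274321) = (27*(-10 - 1*12/5)/(-1 + 3*(12/5)))*(-1/274321) = (27*(-10 - 12/5)/(-1 + 36/5))*(-1/274321) = (27*(-62/5)/(31/5))*(-1/274321) = (27*(5/31)*(-62/5))*(-1/274321) = -54*(-1/274321) = 54/274321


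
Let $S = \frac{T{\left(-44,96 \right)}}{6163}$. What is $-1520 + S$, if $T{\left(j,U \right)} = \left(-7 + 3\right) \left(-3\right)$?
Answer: $- \frac{9367748}{6163} \approx -1520.0$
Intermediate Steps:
$T{\left(j,U \right)} = 12$ ($T{\left(j,U \right)} = \left(-4\right) \left(-3\right) = 12$)
$S = \frac{12}{6163} \approx 0.0019471$
$-1520 + S = -1520 + \frac{12}{6163} = - \frac{9367748}{6163}$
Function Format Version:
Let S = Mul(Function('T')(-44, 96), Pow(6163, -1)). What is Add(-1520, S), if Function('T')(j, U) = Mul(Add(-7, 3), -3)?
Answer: Rational(-9367748, 6163) ≈ -1520.0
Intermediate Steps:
Function('T')(j, U) = 12 (Function('T')(j, U) = Mul(-4, -3) = 12)
S = Rational(12, 6163) (S = Mul(12, Pow(6163, -1)) = Mul(12, Rational(1, 6163)) = Rational(12, 6163) ≈ 0.0019471)
Add(-1520, S) = Add(-1520, Rational(12, 6163)) = Rational(-9367748, 6163)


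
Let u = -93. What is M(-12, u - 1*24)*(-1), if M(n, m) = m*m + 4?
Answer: -13693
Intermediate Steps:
M(n, m) = 4 + m² (M(n, m) = m² + 4 = 4 + m²)
M(-12, u - 1*24)*(-1) = (4 + (-93 - 1*24)²)*(-1) = (4 + (-93 - 24)²)*(-1) = (4 + (-117)²)*(-1) = (4 + 13689)*(-1) = 13693*(-1) = -13693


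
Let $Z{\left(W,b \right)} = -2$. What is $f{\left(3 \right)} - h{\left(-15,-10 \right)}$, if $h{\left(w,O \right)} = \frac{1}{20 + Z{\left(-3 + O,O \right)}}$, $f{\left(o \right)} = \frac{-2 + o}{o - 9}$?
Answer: $- \frac{2}{9} \approx -0.22222$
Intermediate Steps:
$f{\left(o \right)} = \frac{-2 + o}{-9 + o}$
$h{\left(w,O \right)} = \frac{1}{18}$ ($h{\left(w,O \right)} = \frac{1}{20 - 2} = \frac{1}{18}$)
$f{\left(3 \right)} - h{\left(-15,-10 \right)} = \frac{-2 + 3}{-9 + 3} - \frac{1}{18} = \frac{1}{-6} \cdot 1 - \frac{1}{18} = \left(- \frac{1}{6}\right) 1 - \frac{1}{18} = - \frac{1}{6} - \frac{1}{18} = - \frac{2}{9}$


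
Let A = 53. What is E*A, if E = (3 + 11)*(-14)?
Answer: -10388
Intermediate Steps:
E = -196 (E = 14*(-14) = -196)
E*A = -196*53 = -10388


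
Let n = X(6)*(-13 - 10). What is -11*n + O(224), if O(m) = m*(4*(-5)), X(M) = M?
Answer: -2962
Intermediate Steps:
O(m) = -20*m (O(m) = m*(-20) = -20*m)
n = -138 (n = 6*(-13 - 10) = 6*(-23) = -138)
-11*n + O(224) = -11*(-138) - 20*224 = 1518 - 4480 = -2962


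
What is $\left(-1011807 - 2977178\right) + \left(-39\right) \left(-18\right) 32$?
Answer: $-3966521$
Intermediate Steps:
$\left(-1011807 - 2977178\right) + \left(-39\right) \left(-18\right) 32 = -3988985 + 702 \cdot 32 = -3988985 + 22464 = -3966521$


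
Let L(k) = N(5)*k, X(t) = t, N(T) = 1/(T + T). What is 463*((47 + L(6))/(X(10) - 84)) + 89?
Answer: -38632/185 ≈ -208.82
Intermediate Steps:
N(T) = 1/(2*T)
L(k) = k/10 (L(k) = ((½)/5)*k = ((½)*(⅕))*k = k/10)
463*((47 + L(6))/(X(10) - 84)) + 89 = 463*((47 + (⅒)*6)/(10 - 84)) + 89 = 463*((47 + ⅗)/(-74)) + 89 = 463*((238/5)*(-1/74)) + 89 = 463*(-119/185) + 89 = -55097/185 + 89 = -38632/185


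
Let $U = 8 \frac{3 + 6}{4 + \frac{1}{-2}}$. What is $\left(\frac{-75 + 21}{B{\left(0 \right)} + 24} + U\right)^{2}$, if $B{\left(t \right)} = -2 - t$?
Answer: $\frac{1946025}{5929} \approx 328.22$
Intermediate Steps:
$U = \frac{144}{7}$ ($U = 8 \frac{9}{4 - \frac{1}{2}} = 8 \frac{9}{\frac{7}{2}} = 8 \cdot 9 \cdot \frac{2}{7} = 8 \cdot \frac{18}{7} = \frac{144}{7} \approx 20.571$)
$\left(\frac{-75 + 21}{B{\left(0 \right)} + 24} + U\right)^{2} = \left(\frac{-75 + 21}{\left(-2 - 0\right) + 24} + \frac{144}{7}\right)^{2} = \left(- \frac{54}{\left(-2 + 0\right) + 24} + \frac{144}{7}\right)^{2} = \left(- \frac{54}{-2 + 24} + \frac{144}{7}\right)^{2} = \left(- \frac{54}{22} + \frac{144}{7}\right)^{2} = \left(\left(-54\right) \frac{1}{22} + \frac{144}{7}\right)^{2} = \left(- \frac{27}{11} + \frac{144}{7}\right)^{2} = \left(\frac{1395}{77}\right)^{2} = \frac{1946025}{5929}$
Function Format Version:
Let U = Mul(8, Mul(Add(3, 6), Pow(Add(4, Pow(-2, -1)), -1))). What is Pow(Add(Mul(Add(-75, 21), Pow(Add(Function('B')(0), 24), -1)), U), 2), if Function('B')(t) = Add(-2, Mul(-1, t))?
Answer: Rational(1946025, 5929) ≈ 328.22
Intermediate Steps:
U = Rational(144, 7) (U = Mul(8, Mul(9, Pow(Add(4, Rational(-1, 2)), -1))) = Mul(8, Mul(9, Pow(Rational(7, 2), -1))) = Mul(8, Mul(9, Rational(2, 7))) = Mul(8, Rational(18, 7)) = Rational(144, 7) ≈ 20.571)
Pow(Add(Mul(Add(-75, 21), Pow(Add(Function('B')(0), 24), -1)), U), 2) = Pow(Add(Mul(Add(-75, 21), Pow(Add(Add(-2, Mul(-1, 0)), 24), -1)), Rational(144, 7)), 2) = Pow(Add(Mul(-54, Pow(Add(Add(-2, 0), 24), -1)), Rational(144, 7)), 2) = Pow(Add(Mul(-54, Pow(Add(-2, 24), -1)), Rational(144, 7)), 2) = Pow(Add(Mul(-54, Pow(22, -1)), Rational(144, 7)), 2) = Pow(Add(Mul(-54, Rational(1, 22)), Rational(144, 7)), 2) = Pow(Add(Rational(-27, 11), Rational(144, 7)), 2) = Pow(Rational(1395, 77), 2) = Rational(1946025, 5929)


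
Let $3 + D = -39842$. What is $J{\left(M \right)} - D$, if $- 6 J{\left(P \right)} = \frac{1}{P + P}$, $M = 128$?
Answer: $\frac{61201919}{1536} \approx 39845.0$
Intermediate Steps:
$D = -39845$ ($D = -3 - 39842 = -39845$)
$J{\left(P \right)} = - \frac{1}{12 P}$ ($J{\left(P \right)} = - \frac{1}{6 \left(P + P\right)} = - \frac{1}{6 \cdot 2 P} = - \frac{\frac{1}{2} \frac{1}{P}}{6} = - \frac{1}{12 P}$)
$J{\left(M \right)} - D = - \frac{1}{12 \cdot 128} - -39845 = \left(- \frac{1}{12}\right) \frac{1}{128} + 39845 = - \frac{1}{1536} + 39845 = \frac{61201919}{1536}$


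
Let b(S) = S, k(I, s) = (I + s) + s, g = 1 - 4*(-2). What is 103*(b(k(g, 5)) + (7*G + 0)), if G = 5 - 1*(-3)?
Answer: 7725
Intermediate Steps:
G = 8 (G = 5 + 3 = 8)
g = 9 (g = 1 + 8 = 9)
k(I, s) = I + 2*s
103*(b(k(g, 5)) + (7*G + 0)) = 103*((9 + 2*5) + (7*8 + 0)) = 103*((9 + 10) + (56 + 0)) = 103*(19 + 56) = 103*75 = 7725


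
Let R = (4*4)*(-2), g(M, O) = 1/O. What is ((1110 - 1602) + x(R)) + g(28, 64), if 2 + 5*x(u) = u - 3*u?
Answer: -153467/320 ≈ -479.58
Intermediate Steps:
R = -32 (R = 16*(-2) = -32)
x(u) = -⅖ - 2*u/5 (x(u) = -⅖ + (u - 3*u)/5 = -⅖ + (-2*u)/5 = -⅖ - 2*u/5)
((1110 - 1602) + x(R)) + g(28, 64) = ((1110 - 1602) + (-⅖ - ⅖*(-32))) + 1/64 = (-492 + (-⅖ + 64/5)) + 1/64 = (-492 + 62/5) + 1/64 = -2398/5 + 1/64 = -153467/320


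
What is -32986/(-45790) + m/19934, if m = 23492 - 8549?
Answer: 670891447/456388930 ≈ 1.4700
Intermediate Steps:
m = 14943
-32986/(-45790) + m/19934 = -32986/(-45790) + 14943/19934 = -32986*(-1/45790) + 14943*(1/19934) = 16493/22895 + 14943/19934 = 670891447/456388930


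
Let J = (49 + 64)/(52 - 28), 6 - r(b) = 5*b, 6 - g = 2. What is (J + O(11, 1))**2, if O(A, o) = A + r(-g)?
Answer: 1002001/576 ≈ 1739.6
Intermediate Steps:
g = 4 (g = 6 - 1*2 = 6 - 2 = 4)
r(b) = 6 - 5*b
O(A, o) = 26 + A (O(A, o) = A + (6 - (-5)*4) = A + (6 - 5*(-4)) = A + (6 + 20) = A + 26 = 26 + A)
J = 113/24 ≈ 4.7083
(J + O(11, 1))**2 = (113/24 + (26 + 11))**2 = (113/24 + 37)**2 = (1001/24)**2 = 1002001/576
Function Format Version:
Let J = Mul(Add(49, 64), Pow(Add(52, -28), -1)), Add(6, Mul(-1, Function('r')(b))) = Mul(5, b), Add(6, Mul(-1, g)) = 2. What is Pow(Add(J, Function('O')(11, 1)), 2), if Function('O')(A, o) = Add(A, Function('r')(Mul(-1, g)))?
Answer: Rational(1002001, 576) ≈ 1739.6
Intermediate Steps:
g = 4 (g = Add(6, Mul(-1, 2)) = Add(6, -2) = 4)
Function('r')(b) = Add(6, Mul(-5, b)) (Function('r')(b) = Add(6, Mul(-1, Mul(5, b))) = Add(6, Mul(-5, b)))
Function('O')(A, o) = Add(26, A) (Function('O')(A, o) = Add(A, Add(6, Mul(-5, Mul(-1, 4)))) = Add(A, Add(6, Mul(-5, -4))) = Add(A, Add(6, 20)) = Add(A, 26) = Add(26, A))
J = Rational(113, 24) (J = Mul(113, Pow(24, -1)) = Mul(113, Rational(1, 24)) = Rational(113, 24) ≈ 4.7083)
Pow(Add(J, Function('O')(11, 1)), 2) = Pow(Add(Rational(113, 24), Add(26, 11)), 2) = Pow(Add(Rational(113, 24), 37), 2) = Pow(Rational(1001, 24), 2) = Rational(1002001, 576)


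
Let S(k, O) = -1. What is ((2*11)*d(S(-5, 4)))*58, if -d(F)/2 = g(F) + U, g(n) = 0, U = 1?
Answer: -2552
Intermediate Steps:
d(F) = -2 (d(F) = -2*(0 + 1) = -2*1 = -2)
((2*11)*d(S(-5, 4)))*58 = ((2*11)*(-2))*58 = (22*(-2))*58 = -44*58 = -2552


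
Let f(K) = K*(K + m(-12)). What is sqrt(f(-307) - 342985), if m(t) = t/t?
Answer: I*sqrt(249043) ≈ 499.04*I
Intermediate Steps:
m(t) = 1
f(K) = K*(1 + K) (f(K) = K*(K + 1) = K*(1 + K))
sqrt(f(-307) - 342985) = sqrt(-307*(1 - 307) - 342985) = sqrt(-307*(-306) - 342985) = sqrt(93942 - 342985) = sqrt(-249043) = I*sqrt(249043)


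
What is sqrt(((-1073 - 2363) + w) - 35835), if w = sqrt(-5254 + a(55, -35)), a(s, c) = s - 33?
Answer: sqrt(-39271 + 4*I*sqrt(327)) ≈ 0.182 + 198.17*I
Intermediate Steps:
a(s, c) = -33 + s
w = 4*I*sqrt(327) (w = sqrt(-5254 + (-33 + 55)) = sqrt(-5254 + 22) = sqrt(-5232) = 4*I*sqrt(327) ≈ 72.333*I)
sqrt(((-1073 - 2363) + w) - 35835) = sqrt(((-1073 - 2363) + 4*I*sqrt(327)) - 35835) = sqrt((-3436 + 4*I*sqrt(327)) - 35835) = sqrt(-39271 + 4*I*sqrt(327))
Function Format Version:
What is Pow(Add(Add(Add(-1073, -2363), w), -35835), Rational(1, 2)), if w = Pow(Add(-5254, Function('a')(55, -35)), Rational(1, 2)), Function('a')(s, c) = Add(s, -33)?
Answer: Pow(Add(-39271, Mul(4, I, Pow(327, Rational(1, 2)))), Rational(1, 2)) ≈ Add(0.182, Mul(198.17, I))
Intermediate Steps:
Function('a')(s, c) = Add(-33, s)
w = Mul(4, I, Pow(327, Rational(1, 2))) (w = Pow(Add(-5254, Add(-33, 55)), Rational(1, 2)) = Pow(Add(-5254, 22), Rational(1, 2)) = Pow(-5232, Rational(1, 2)) = Mul(4, I, Pow(327, Rational(1, 2))) ≈ Mul(72.333, I))
Pow(Add(Add(Add(-1073, -2363), w), -35835), Rational(1, 2)) = Pow(Add(Add(Add(-1073, -2363), Mul(4, I, Pow(327, Rational(1, 2)))), -35835), Rational(1, 2)) = Pow(Add(Add(-3436, Mul(4, I, Pow(327, Rational(1, 2)))), -35835), Rational(1, 2)) = Pow(Add(-39271, Mul(4, I, Pow(327, Rational(1, 2)))), Rational(1, 2))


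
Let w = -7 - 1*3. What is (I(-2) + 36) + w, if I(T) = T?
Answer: 24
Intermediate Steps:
w = -10 (w = -7 - 3 = -10)
(I(-2) + 36) + w = (-2 + 36) - 10 = 34 - 10 = 24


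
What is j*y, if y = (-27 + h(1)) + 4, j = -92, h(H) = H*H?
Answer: 2024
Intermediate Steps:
h(H) = H²
y = -22 (y = (-27 + 1²) + 4 = (-27 + 1) + 4 = -26 + 4 = -22)
j*y = -92*(-22) = 2024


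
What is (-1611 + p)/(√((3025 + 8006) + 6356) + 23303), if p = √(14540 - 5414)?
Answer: -37541133/543012422 - 39*√104322/543012422 + 1611*√17387/543012422 + 908817*√6/543012422 ≈ -0.064667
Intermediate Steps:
p = 39*√6 (p = √9126 = 39*√6 ≈ 95.530)
(-1611 + p)/(√((3025 + 8006) + 6356) + 23303) = (-1611 + 39*√6)/(√((3025 + 8006) + 6356) + 23303) = (-1611 + 39*√6)/(√(11031 + 6356) + 23303) = (-1611 + 39*√6)/(√17387 + 23303) = (-1611 + 39*√6)/(23303 + √17387)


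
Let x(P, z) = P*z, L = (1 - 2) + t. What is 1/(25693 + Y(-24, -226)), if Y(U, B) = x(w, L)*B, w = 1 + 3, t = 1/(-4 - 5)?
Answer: 9/240277 ≈ 3.7457e-5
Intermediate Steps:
t = -1/9 (t = 1/(-9) = -1/9 ≈ -0.11111)
L = -10/9 (L = (1 - 2) - 1/9 = -1 - 1/9 = -10/9 ≈ -1.1111)
w = 4
Y(U, B) = -40*B/9 (Y(U, B) = (4*(-10/9))*B = -40*B/9)
1/(25693 + Y(-24, -226)) = 1/(25693 - 40/9*(-226)) = 1/(25693 + 9040/9) = 1/(240277/9) = 9/240277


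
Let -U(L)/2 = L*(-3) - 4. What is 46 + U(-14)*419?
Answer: -31798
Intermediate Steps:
U(L) = 8 + 6*L (U(L) = -2*(L*(-3) - 4) = -2*(-3*L - 4) = -2*(-4 - 3*L) = 8 + 6*L)
46 + U(-14)*419 = 46 + (8 + 6*(-14))*419 = 46 + (8 - 84)*419 = 46 - 76*419 = 46 - 31844 = -31798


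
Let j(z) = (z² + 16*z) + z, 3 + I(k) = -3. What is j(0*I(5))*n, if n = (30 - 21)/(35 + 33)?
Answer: 0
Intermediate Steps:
I(k) = -6 (I(k) = -3 - 3 = -6)
j(z) = z² + 17*z
n = 9/68 ≈ 0.13235
j(0*I(5))*n = ((0*(-6))*(17 + 0*(-6)))*(9/68) = (0*(17 + 0))*(9/68) = (0*17)*(9/68) = 0*(9/68) = 0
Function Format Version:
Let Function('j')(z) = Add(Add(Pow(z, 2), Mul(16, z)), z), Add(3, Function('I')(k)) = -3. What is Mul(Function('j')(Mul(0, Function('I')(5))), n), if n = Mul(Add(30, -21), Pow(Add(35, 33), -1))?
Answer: 0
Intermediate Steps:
Function('I')(k) = -6 (Function('I')(k) = Add(-3, -3) = -6)
Function('j')(z) = Add(Pow(z, 2), Mul(17, z))
n = Rational(9, 68) (n = Mul(9, Pow(68, -1)) = Mul(9, Rational(1, 68)) = Rational(9, 68) ≈ 0.13235)
Mul(Function('j')(Mul(0, Function('I')(5))), n) = Mul(Mul(Mul(0, -6), Add(17, Mul(0, -6))), Rational(9, 68)) = Mul(Mul(0, Add(17, 0)), Rational(9, 68)) = Mul(Mul(0, 17), Rational(9, 68)) = Mul(0, Rational(9, 68)) = 0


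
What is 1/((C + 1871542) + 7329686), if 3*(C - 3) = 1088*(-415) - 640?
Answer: 1/9050511 ≈ 1.1049e-7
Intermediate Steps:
C = -150717 (C = 3 + (1088*(-415) - 640)/3 = 3 + (-451520 - 640)/3 = 3 + (1/3)*(-452160) = 3 - 150720 = -150717)
1/((C + 1871542) + 7329686) = 1/((-150717 + 1871542) + 7329686) = 1/(1720825 + 7329686) = 1/9050511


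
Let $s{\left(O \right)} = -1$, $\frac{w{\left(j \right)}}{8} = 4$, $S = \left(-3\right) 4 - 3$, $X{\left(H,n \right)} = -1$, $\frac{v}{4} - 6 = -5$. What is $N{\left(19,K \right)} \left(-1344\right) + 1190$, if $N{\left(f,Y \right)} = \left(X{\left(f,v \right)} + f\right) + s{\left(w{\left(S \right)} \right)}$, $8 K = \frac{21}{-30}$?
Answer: $-21658$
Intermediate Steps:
$v = 4$ ($v = 24 + 4 \left(-5\right) = 24 - 20 = 4$)
$S = -15$ ($S = -12 - 3 = -15$)
$w{\left(j \right)} = 32$ ($w{\left(j \right)} = 8 \cdot 4 = 32$)
$K = - \frac{7}{80}$ ($K = \frac{21 \frac{1}{-30}}{8} = \frac{21 \left(- \frac{1}{30}\right)}{8} = \frac{1}{8} \left(- \frac{7}{10}\right) = - \frac{7}{80} \approx -0.0875$)
$N{\left(f,Y \right)} = -2 + f$ ($N{\left(f,Y \right)} = \left(-1 + f\right) - 1 = -2 + f$)
$N{\left(19,K \right)} \left(-1344\right) + 1190 = \left(-2 + 19\right) \left(-1344\right) + 1190 = 17 \left(-1344\right) + 1190 = -22848 + 1190 = -21658$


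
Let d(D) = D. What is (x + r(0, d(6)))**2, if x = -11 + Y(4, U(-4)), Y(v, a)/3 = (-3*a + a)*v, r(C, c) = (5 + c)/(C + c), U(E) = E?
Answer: 271441/36 ≈ 7540.0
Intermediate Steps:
r(C, c) = (5 + c)/(C + c)
Y(v, a) = -6*a*v (Y(v, a) = 3*((-3*a + a)*v) = 3*((-2*a)*v) = 3*(-2*a*v) = -6*a*v)
x = 85 (x = -11 - 6*(-4)*4 = -11 + 96 = 85)
(x + r(0, d(6)))**2 = (85 + (5 + 6)/(0 + 6))**2 = (85 + 11/6)**2 = (521/6)**2 = 271441/36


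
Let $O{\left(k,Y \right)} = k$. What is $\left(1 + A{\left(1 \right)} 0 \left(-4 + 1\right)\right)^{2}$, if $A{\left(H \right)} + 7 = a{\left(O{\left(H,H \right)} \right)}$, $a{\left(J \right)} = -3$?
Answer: $1$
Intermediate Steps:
$A{\left(H \right)} = -10$ ($A{\left(H \right)} = -7 - 3 = -10$)
$\left(1 + A{\left(1 \right)} 0 \left(-4 + 1\right)\right)^{2} = \left(1 - 10 \cdot 0 \left(-4 + 1\right)\right)^{2} = \left(1 - 10 \cdot 0 \left(-3\right)\right)^{2} = \left(1 - 0\right)^{2} = \left(1 + 0\right)^{2} = 1^{2} = 1$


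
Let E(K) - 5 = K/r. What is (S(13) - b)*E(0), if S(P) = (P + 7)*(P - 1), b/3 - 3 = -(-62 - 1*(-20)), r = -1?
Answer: 525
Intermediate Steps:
b = 135 (b = 9 + 3*(-(-62 - 1*(-20))) = 9 + 3*(-(-62 + 20)) = 9 + 3*(-1*(-42)) = 9 + 3*42 = 9 + 126 = 135)
S(P) = (-1 + P)*(7 + P) (S(P) = (7 + P)*(-1 + P) = (-1 + P)*(7 + P))
E(K) = 5 - K (E(K) = 5 + K/(-1) = 5 + K*(-1) = 5 - K)
(S(13) - b)*E(0) = ((-7 + 13² + 6*13) - 1*135)*(5 - 1*0) = ((-7 + 169 + 78) - 135)*(5 + 0) = (240 - 135)*5 = 105*5 = 525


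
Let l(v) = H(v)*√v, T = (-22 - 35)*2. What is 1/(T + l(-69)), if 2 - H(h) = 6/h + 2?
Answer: -437/49820 - I*√69/149460 ≈ -0.0087716 - 5.5578e-5*I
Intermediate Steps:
H(h) = -6/h (H(h) = 2 - (6/h + 2) = 2 - (2 + 6/h) = 2 + (-2 - 6/h) = -6/h)
T = -114 (T = -57*2 = -114)
l(v) = -6/√v (l(v) = (-6/v)*√v = -6/√v)
1/(T + l(-69)) = 1/(-114 - (-2)*I*√69/23) = 1/(-114 + 2*I*√69/23)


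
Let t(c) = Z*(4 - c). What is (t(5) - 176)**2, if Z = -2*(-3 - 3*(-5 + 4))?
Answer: 30976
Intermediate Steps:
Z = 0 (Z = -2*(-3 - 3*(-1)) = -2*(-3 + 3) = -2*0 = 0)
t(c) = 0 (t(c) = 0*(4 - c) = 0)
(t(5) - 176)**2 = (0 - 176)**2 = (-176)**2 = 30976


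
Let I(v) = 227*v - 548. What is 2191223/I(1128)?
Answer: 2191223/255508 ≈ 8.5759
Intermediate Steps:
I(v) = -548 + 227*v
2191223/I(1128) = 2191223/(-548 + 227*1128) = 2191223/(-548 + 256056) = 2191223/255508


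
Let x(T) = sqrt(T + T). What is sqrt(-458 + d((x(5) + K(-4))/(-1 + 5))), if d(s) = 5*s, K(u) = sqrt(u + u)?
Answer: sqrt(-1832 + 5*sqrt(10) + 10*I*sqrt(2))/2 ≈ 0.08296 + 21.309*I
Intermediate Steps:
K(u) = sqrt(2)*sqrt(u) (K(u) = sqrt(2*u) = sqrt(2)*sqrt(u))
x(T) = sqrt(2)*sqrt(T) (x(T) = sqrt(2*T) = sqrt(2)*sqrt(T))
sqrt(-458 + d((x(5) + K(-4))/(-1 + 5))) = sqrt(-458 + 5*((sqrt(2)*sqrt(5) + sqrt(2)*sqrt(-4))/(-1 + 5))) = sqrt(-458 + 5*((sqrt(10) + sqrt(2)*(2*I))/4)) = sqrt(-458 + 5*((sqrt(10) + 2*I*sqrt(2))*(1/4))) = sqrt(-458 + 5*(sqrt(10)/4 + I*sqrt(2)/2)) = sqrt(-458 + (5*sqrt(10)/4 + 5*I*sqrt(2)/2)) = sqrt(-458 + 5*sqrt(10)/4 + 5*I*sqrt(2)/2)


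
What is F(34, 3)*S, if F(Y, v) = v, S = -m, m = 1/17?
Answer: -3/17 ≈ -0.17647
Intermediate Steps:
m = 1/17 ≈ 0.058824
S = -1/17 (S = -1*1/17 = -1/17 ≈ -0.058824)
F(34, 3)*S = 3*(-1/17) = -3/17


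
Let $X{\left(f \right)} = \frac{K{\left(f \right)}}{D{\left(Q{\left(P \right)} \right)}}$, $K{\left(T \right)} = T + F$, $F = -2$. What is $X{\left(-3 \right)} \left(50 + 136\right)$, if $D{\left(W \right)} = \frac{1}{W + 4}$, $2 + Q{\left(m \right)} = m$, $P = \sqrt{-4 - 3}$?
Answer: $-1860 - 930 i \sqrt{7} \approx -1860.0 - 2460.5 i$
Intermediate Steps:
$P = i \sqrt{7}$ ($P = \sqrt{-7} = i \sqrt{7} \approx 2.6458 i$)
$K{\left(T \right)} = -2 + T$ ($K{\left(T \right)} = T - 2 = -2 + T$)
$Q{\left(m \right)} = -2 + m$
$D{\left(W \right)} = \frac{1}{4 + W}$
$X{\left(f \right)} = \left(-2 + f\right) \left(2 + i \sqrt{7}\right)$ ($X{\left(f \right)} = \frac{-2 + f}{\frac{1}{4 - \left(2 - i \sqrt{7}\right)}} = \frac{-2 + f}{\frac{1}{2 + i \sqrt{7}}} = \left(-2 + f\right) \left(2 + i \sqrt{7}\right)$)
$X{\left(-3 \right)} \left(50 + 136\right) = \left(-2 - 3\right) \left(2 + i \sqrt{7}\right) \left(50 + 136\right) = - 5 \left(2 + i \sqrt{7}\right) 186 = \left(-10 - 5 i \sqrt{7}\right) 186 = -1860 - 930 i \sqrt{7}$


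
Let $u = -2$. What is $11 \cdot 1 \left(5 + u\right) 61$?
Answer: $2013$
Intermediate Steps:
$11 \cdot 1 \left(5 + u\right) 61 = 11 \cdot 1 \left(5 - 2\right) 61 = 11 \cdot 1 \cdot 3 \cdot 61 = 11 \cdot 3 \cdot 61 = 33 \cdot 61 = 2013$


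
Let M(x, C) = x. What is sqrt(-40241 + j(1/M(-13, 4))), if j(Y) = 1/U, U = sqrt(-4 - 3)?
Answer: sqrt(-1971809 - 7*I*sqrt(7))/7 ≈ 0.00094208 - 200.6*I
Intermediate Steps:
U = I*sqrt(7) (U = sqrt(-7) = I*sqrt(7) ≈ 2.6458*I)
j(Y) = -I*sqrt(7)/7 (j(Y) = 1/(I*sqrt(7)) = -I*sqrt(7)/7)
sqrt(-40241 + j(1/M(-13, 4))) = sqrt(-40241 - I*sqrt(7)/7)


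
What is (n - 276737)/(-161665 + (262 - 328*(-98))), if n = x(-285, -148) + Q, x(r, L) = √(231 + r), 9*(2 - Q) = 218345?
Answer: 2708960/1163331 - 3*I*√6/129259 ≈ 2.3286 - 5.6851e-5*I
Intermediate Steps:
Q = -218327/9 (Q = 2 - ⅑*218345 = 2 - 218345/9 = -218327/9 ≈ -24259.)
n = -218327/9 + 3*I*√6 (n = √(231 - 285) - 218327/9 = √(-54) - 218327/9 = 3*I*√6 - 218327/9 = -218327/9 + 3*I*√6 ≈ -24259.0 + 7.3485*I)
(n - 276737)/(-161665 + (262 - 328*(-98))) = ((-218327/9 + 3*I*√6) - 276737)/(-161665 + (262 - 328*(-98))) = (-2708960/9 + 3*I*√6)/(-161665 + (262 + 32144)) = (-2708960/9 + 3*I*√6)/(-161665 + 32406) = (-2708960/9 + 3*I*√6)/(-129259) = (-2708960/9 + 3*I*√6)*(-1/129259) = 2708960/1163331 - 3*I*√6/129259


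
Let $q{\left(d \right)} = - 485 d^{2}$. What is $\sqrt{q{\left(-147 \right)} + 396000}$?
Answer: $3 i \sqrt{1120485} \approx 3175.6 i$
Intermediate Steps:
$\sqrt{q{\left(-147 \right)} + 396000} = \sqrt{- 485 \left(-147\right)^{2} + 396000} = \sqrt{\left(-485\right) 21609 + 396000} = \sqrt{-10480365 + 396000} = \sqrt{-10084365} = 3 i \sqrt{1120485}$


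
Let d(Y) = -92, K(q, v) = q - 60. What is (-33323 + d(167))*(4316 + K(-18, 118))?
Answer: -141612770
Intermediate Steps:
K(q, v) = -60 + q
(-33323 + d(167))*(4316 + K(-18, 118)) = (-33323 - 92)*(4316 + (-60 - 18)) = -33415*(4316 - 78) = -33415*4238 = -141612770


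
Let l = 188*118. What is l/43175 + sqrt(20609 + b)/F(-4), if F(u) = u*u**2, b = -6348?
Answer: 22184/43175 - sqrt(14261)/64 ≈ -1.3521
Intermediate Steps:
F(u) = u**3
l = 22184
l/43175 + sqrt(20609 + b)/F(-4) = 22184/43175 + sqrt(20609 - 6348)/((-4)**3) = 22184*(1/43175) + sqrt(14261)/(-64) = 22184/43175 + sqrt(14261)*(-1/64) = 22184/43175 - sqrt(14261)/64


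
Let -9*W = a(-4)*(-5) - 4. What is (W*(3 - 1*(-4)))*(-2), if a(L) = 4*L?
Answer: 1064/9 ≈ 118.22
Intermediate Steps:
W = -76/9 (W = -((4*(-4))*(-5) - 4)/9 = -(-16*(-5) - 4)/9 = -(80 - 4)/9 = -1/9*76 = -76/9 ≈ -8.4444)
(W*(3 - 1*(-4)))*(-2) = -76*(3 - 1*(-4))/9*(-2) = -76*(3 + 4)/9*(-2) = -76/9*7*(-2) = -532/9*(-2) = 1064/9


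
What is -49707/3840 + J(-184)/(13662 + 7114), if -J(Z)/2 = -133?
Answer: -6141019/474880 ≈ -12.932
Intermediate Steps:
J(Z) = 266 (J(Z) = -2*(-133) = 266)
-49707/3840 + J(-184)/(13662 + 7114) = -49707/3840 + 266/(13662 + 7114) = -49707*1/3840 + 266/20776 = -16569/1280 + 266*(1/20776) = -16569/1280 + 19/1484 = -6141019/474880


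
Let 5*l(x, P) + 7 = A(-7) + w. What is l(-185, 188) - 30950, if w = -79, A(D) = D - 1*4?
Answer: -154847/5 ≈ -30969.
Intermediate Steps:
A(D) = -4 + D (A(D) = D - 4 = -4 + D)
l(x, P) = -97/5 (l(x, P) = -7/5 + ((-4 - 7) - 79)/5 = -7/5 + (-11 - 79)/5 = -7/5 + (⅕)*(-90) = -7/5 - 18 = -97/5)
l(-185, 188) - 30950 = -97/5 - 30950 = -154847/5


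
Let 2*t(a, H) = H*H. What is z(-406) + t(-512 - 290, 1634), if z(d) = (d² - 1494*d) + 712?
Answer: 2107090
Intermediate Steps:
z(d) = 712 + d² - 1494*d
t(a, H) = H²/2 (t(a, H) = (H*H)/2 = H²/2)
z(-406) + t(-512 - 290, 1634) = (712 + (-406)² - 1494*(-406)) + (½)*1634² = (712 + 164836 + 606564) + (½)*2669956 = 772112 + 1334978 = 2107090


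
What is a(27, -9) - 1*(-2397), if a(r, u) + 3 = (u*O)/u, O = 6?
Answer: 2400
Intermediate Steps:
a(r, u) = 3 (a(r, u) = -3 + (u*6)/u = -3 + (6*u)/u = -3 + 6 = 3)
a(27, -9) - 1*(-2397) = 3 - 1*(-2397) = 3 + 2397 = 2400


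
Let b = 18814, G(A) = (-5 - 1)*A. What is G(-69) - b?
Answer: -18400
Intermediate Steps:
G(A) = -6*A
G(-69) - b = -6*(-69) - 1*18814 = 414 - 18814 = -18400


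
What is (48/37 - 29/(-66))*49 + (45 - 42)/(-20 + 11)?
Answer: 206995/2442 ≈ 84.765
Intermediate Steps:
(48/37 - 29/(-66))*49 + (45 - 42)/(-20 + 11) = (48*(1/37) - 29*(-1/66))*49 + 3/(-9) = (48/37 + 29/66)*49 + 3*(-⅑) = (4241/2442)*49 - ⅓ = 207809/2442 - ⅓ = 206995/2442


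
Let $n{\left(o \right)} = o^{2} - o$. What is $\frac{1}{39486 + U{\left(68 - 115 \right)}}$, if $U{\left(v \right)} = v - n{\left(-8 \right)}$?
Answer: $\frac{1}{39367} \approx 2.5402 \cdot 10^{-5}$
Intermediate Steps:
$U{\left(v \right)} = -72 + v$ ($U{\left(v \right)} = v - - 8 \left(-1 - 8\right) = v - \left(-8\right) \left(-9\right) = v - 72 = -72 + v$)
$\frac{1}{39486 + U{\left(68 - 115 \right)}} = \frac{1}{39486 + \left(-72 + \left(68 - 115\right)\right)} = \frac{1}{39486 - 119} = \frac{1}{39367}$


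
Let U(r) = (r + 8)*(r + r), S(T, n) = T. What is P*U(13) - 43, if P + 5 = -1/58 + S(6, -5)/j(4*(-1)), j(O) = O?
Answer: -104441/29 ≈ -3601.4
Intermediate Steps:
P = -189/29 (P = -5 + (-1/58 + 6/((4*(-1)))) = -5 + (-1*1/58 + 6/(-4)) = -5 + (-1/58 + 6*(-1/4)) = -5 + (-1/58 - 3/2) = -5 - 44/29 = -189/29 ≈ -6.5172)
U(r) = 2*r*(8 + r) (U(r) = (8 + r)*(2*r) = 2*r*(8 + r))
P*U(13) - 43 = -378*13*(8 + 13)/29 - 43 = -378*13*21/29 - 43 = -189/29*546 - 43 = -103194/29 - 43 = -104441/29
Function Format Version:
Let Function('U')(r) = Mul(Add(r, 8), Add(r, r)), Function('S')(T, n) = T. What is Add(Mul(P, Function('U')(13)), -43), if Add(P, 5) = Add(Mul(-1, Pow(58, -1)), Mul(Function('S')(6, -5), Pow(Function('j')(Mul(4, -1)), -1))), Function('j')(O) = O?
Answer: Rational(-104441, 29) ≈ -3601.4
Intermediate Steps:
P = Rational(-189, 29) (P = Add(-5, Add(Mul(-1, Pow(58, -1)), Mul(6, Pow(Mul(4, -1), -1)))) = Add(-5, Add(Mul(-1, Rational(1, 58)), Mul(6, Pow(-4, -1)))) = Add(-5, Add(Rational(-1, 58), Mul(6, Rational(-1, 4)))) = Add(-5, Add(Rational(-1, 58), Rational(-3, 2))) = Add(-5, Rational(-44, 29)) = Rational(-189, 29) ≈ -6.5172)
Function('U')(r) = Mul(2, r, Add(8, r)) (Function('U')(r) = Mul(Add(8, r), Mul(2, r)) = Mul(2, r, Add(8, r)))
Add(Mul(P, Function('U')(13)), -43) = Add(Mul(Rational(-189, 29), Mul(2, 13, Add(8, 13))), -43) = Add(Mul(Rational(-189, 29), Mul(2, 13, 21)), -43) = Add(Mul(Rational(-189, 29), 546), -43) = Add(Rational(-103194, 29), -43) = Rational(-104441, 29)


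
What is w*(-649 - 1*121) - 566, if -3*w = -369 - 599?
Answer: -747058/3 ≈ -2.4902e+5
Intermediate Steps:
w = 968/3 (w = -(-369 - 599)/3 = -1/3*(-968) = 968/3 ≈ 322.67)
w*(-649 - 1*121) - 566 = 968*(-649 - 1*121)/3 - 566 = 968*(-649 - 121)/3 - 566 = (968/3)*(-770) - 566 = -745360/3 - 566 = -747058/3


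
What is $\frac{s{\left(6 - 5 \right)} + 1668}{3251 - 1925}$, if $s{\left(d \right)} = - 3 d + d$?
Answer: $\frac{49}{39} \approx 1.2564$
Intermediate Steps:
$s{\left(d \right)} = - 2 d$
$\frac{s{\left(6 - 5 \right)} + 1668}{3251 - 1925} = \frac{- 2 \left(6 - 5\right) + 1668}{3251 - 1925} = \frac{\left(-2\right) 1 + 1668}{1326} = \left(-2 + 1668\right) \frac{1}{1326} = 1666 \cdot \frac{1}{1326} = \frac{49}{39}$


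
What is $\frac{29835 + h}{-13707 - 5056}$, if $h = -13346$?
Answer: $- \frac{16489}{18763} \approx -0.8788$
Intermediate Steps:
$\frac{29835 + h}{-13707 - 5056} = \frac{29835 - 13346}{-13707 - 5056} = \frac{16489}{-18763} = 16489 \left(- \frac{1}{18763}\right) = - \frac{16489}{18763}$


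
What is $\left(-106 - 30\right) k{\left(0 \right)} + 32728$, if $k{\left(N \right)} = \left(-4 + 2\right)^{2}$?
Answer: $32184$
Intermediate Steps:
$k{\left(N \right)} = 4$ ($k{\left(N \right)} = \left(-2\right)^{2} = 4$)
$\left(-106 - 30\right) k{\left(0 \right)} + 32728 = \left(-106 - 30\right) 4 + 32728 = \left(-136\right) 4 + 32728 = -544 + 32728 = 32184$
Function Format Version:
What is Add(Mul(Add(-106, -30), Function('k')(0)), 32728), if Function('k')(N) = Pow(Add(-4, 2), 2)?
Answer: 32184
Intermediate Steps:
Function('k')(N) = 4 (Function('k')(N) = Pow(-2, 2) = 4)
Add(Mul(Add(-106, -30), Function('k')(0)), 32728) = Add(Mul(Add(-106, -30), 4), 32728) = Add(Mul(-136, 4), 32728) = Add(-544, 32728) = 32184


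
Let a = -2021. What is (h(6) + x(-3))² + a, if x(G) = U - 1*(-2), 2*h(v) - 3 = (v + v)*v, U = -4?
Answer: -3043/4 ≈ -760.75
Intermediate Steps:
h(v) = 3/2 + v² (h(v) = 3/2 + ((v + v)*v)/2 = 3/2 + ((2*v)*v)/2 = 3/2 + (2*v²)/2 = 3/2 + v²)
x(G) = -2 (x(G) = -4 - 1*(-2) = -4 + 2 = -2)
(h(6) + x(-3))² + a = ((3/2 + 6²) - 2)² - 2021 = ((3/2 + 36) - 2)² - 2021 = (75/2 - 2)² - 2021 = (71/2)² - 2021 = 5041/4 - 2021 = -3043/4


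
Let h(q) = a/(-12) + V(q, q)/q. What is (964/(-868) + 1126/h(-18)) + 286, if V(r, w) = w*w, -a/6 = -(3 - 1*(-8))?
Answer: 2416903/10199 ≈ 236.97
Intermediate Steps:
a = 66 (a = -(-6)*(3 - 1*(-8)) = -(-6)*(3 + 8) = -(-6)*11 = -6*(-11) = 66)
V(r, w) = w**2
h(q) = -11/2 + q (h(q) = 66/(-12) + q**2/q = 66*(-1/12) + q = -11/2 + q)
(964/(-868) + 1126/h(-18)) + 286 = (964/(-868) + 1126/(-11/2 - 18)) + 286 = (964*(-1/868) + 1126/(-47/2)) + 286 = (-241/217 + 1126*(-2/47)) + 286 = (-241/217 - 2252/47) + 286 = -500011/10199 + 286 = 2416903/10199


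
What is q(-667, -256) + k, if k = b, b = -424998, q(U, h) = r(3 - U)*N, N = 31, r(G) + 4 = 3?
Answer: -425029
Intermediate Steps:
r(G) = -1 (r(G) = -4 + 3 = -1)
q(U, h) = -31 (q(U, h) = -1*31 = -31)
k = -424998
q(-667, -256) + k = -31 - 424998 = -425029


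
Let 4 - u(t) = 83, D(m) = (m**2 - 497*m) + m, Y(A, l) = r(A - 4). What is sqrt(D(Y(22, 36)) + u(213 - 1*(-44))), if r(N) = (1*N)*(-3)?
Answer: sqrt(29621) ≈ 172.11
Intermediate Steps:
r(N) = -3*N (r(N) = N*(-3) = -3*N)
Y(A, l) = 12 - 3*A (Y(A, l) = -3*(A - 4) = -3*(-4 + A) = 12 - 3*A)
D(m) = m**2 - 496*m
u(t) = -79 (u(t) = 4 - 1*83 = 4 - 83 = -79)
sqrt(D(Y(22, 36)) + u(213 - 1*(-44))) = sqrt((12 - 3*22)*(-496 + (12 - 3*22)) - 79) = sqrt((12 - 66)*(-496 + (12 - 66)) - 79) = sqrt(-54*(-496 - 54) - 79) = sqrt(-54*(-550) - 79) = sqrt(29700 - 79) = sqrt(29621)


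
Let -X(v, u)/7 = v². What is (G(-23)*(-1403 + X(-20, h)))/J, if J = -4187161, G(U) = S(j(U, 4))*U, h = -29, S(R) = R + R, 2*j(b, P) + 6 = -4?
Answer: 966690/4187161 ≈ 0.23087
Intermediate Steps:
j(b, P) = -5 (j(b, P) = -3 + (½)*(-4) = -3 - 2 = -5)
S(R) = 2*R
G(U) = -10*U (G(U) = (2*(-5))*U = -10*U)
X(v, u) = -7*v²
(G(-23)*(-1403 + X(-20, h)))/J = ((-10*(-23))*(-1403 - 7*(-20)²))/(-4187161) = (230*(-1403 - 7*400))*(-1/4187161) = (230*(-1403 - 2800))*(-1/4187161) = (230*(-4203))*(-1/4187161) = -966690*(-1/4187161) = 966690/4187161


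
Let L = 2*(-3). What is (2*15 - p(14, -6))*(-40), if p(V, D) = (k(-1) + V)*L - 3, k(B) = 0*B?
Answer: -4680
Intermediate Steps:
L = -6
k(B) = 0
p(V, D) = -3 - 6*V (p(V, D) = (0 + V)*(-6) - 3 = V*(-6) - 3 = -6*V - 3 = -3 - 6*V)
(2*15 - p(14, -6))*(-40) = (2*15 - (-3 - 6*14))*(-40) = (30 - (-3 - 84))*(-40) = (30 - 1*(-87))*(-40) = (30 + 87)*(-40) = 117*(-40) = -4680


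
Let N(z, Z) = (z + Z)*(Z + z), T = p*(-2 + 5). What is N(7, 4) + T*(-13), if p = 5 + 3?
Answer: -191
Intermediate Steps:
p = 8
T = 24 (T = 8*(-2 + 5) = 8*3 = 24)
N(z, Z) = (Z + z)**2 (N(z, Z) = (Z + z)*(Z + z) = (Z + z)**2)
N(7, 4) + T*(-13) = (4 + 7)**2 + 24*(-13) = 11**2 - 312 = 121 - 312 = -191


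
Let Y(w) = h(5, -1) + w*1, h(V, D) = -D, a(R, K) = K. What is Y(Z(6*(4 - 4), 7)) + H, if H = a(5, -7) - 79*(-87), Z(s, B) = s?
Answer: 6867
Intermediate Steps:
H = 6866 (H = -7 - 79*(-87) = -7 + 6873 = 6866)
Y(w) = 1 + w (Y(w) = -1*(-1) + w*1 = 1 + w)
Y(Z(6*(4 - 4), 7)) + H = (1 + 6*(4 - 4)) + 6866 = (1 + 6*0) + 6866 = (1 + 0) + 6866 = 1 + 6866 = 6867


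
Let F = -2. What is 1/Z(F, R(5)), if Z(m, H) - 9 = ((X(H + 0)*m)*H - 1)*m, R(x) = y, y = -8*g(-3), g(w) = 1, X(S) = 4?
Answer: -1/117 ≈ -0.0085470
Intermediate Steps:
y = -8 (y = -8*1 = -8)
R(x) = -8
Z(m, H) = 9 + m*(-1 + 4*H*m) (Z(m, H) = 9 + ((4*m)*H - 1)*m = 9 + (4*H*m - 1)*m = 9 + (-1 + 4*H*m)*m = 9 + m*(-1 + 4*H*m))
1/Z(F, R(5)) = 1/(9 - 1*(-2) + 4*(-8)*(-2)**2) = 1/(9 + 2 + 4*(-8)*4) = 1/(9 + 2 - 128) = 1/(-117) = -1/117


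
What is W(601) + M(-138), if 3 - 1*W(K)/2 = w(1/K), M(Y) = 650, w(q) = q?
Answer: 394254/601 ≈ 656.00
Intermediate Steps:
W(K) = 6 - 2/K
W(601) + M(-138) = (6 - 2/601) + 650 = 3604/601 + 650 = 394254/601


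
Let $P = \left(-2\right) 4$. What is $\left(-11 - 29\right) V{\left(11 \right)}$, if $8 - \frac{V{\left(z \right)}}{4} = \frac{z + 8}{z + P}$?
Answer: $- \frac{800}{3} \approx -266.67$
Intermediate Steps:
$P = -8$
$V{\left(z \right)} = 32 - \frac{4 \left(8 + z\right)}{-8 + z}$ ($V{\left(z \right)} = 32 - 4 \frac{z + 8}{z - 8} = 32 - 4 \frac{8 + z}{-8 + z} = 32 - \frac{4 \left(8 + z\right)}{-8 + z}$)
$\left(-11 - 29\right) V{\left(11 \right)} = \left(-11 - 29\right) \frac{4 \left(-72 + 7 \cdot 11\right)}{-8 + 11} = - 40 \frac{4 \left(-72 + 77\right)}{3} = - 40 \cdot 4 \cdot \frac{1}{3} \cdot 5 = \left(-40\right) \frac{20}{3} = - \frac{800}{3}$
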